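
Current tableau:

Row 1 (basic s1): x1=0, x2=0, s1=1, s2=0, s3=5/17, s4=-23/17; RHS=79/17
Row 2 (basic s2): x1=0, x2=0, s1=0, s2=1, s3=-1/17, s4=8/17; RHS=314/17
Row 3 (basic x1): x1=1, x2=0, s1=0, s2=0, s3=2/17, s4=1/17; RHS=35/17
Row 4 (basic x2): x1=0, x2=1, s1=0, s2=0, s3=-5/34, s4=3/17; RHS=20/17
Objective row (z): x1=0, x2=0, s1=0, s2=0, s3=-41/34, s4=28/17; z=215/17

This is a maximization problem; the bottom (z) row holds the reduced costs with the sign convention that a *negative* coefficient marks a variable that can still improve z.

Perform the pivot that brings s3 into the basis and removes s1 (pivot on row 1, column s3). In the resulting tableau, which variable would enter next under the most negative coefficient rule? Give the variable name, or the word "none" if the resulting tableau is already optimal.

Pivot element 5/17. New z-row = old z-row − (-41/34)·(row 1/(5/17)).
Updated z-row coefficients: x1: 0, x2: 0, s1: 41/10, s2: 0, s3: 0, s4: -39/10.
The most negative is -39/10 in column s4, so s4 would enter next.

s4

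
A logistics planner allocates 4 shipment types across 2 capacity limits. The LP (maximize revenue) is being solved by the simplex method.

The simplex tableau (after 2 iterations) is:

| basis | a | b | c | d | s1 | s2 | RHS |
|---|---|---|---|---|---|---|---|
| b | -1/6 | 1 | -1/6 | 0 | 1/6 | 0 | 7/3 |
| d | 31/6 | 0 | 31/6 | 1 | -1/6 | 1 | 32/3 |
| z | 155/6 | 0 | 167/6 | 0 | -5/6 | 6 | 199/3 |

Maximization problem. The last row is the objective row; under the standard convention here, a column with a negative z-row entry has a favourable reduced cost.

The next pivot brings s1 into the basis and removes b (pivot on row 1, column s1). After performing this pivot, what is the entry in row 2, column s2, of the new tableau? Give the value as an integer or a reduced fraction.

Pivot element is row 1, column s1: 1/6.
Normalize row 1: new (row 1, s2) = 0/(1/6) = 0.
row 2 ← row 2 − (-1/6)·(new row 1): 1 − (-1/6)·0 = 1.

1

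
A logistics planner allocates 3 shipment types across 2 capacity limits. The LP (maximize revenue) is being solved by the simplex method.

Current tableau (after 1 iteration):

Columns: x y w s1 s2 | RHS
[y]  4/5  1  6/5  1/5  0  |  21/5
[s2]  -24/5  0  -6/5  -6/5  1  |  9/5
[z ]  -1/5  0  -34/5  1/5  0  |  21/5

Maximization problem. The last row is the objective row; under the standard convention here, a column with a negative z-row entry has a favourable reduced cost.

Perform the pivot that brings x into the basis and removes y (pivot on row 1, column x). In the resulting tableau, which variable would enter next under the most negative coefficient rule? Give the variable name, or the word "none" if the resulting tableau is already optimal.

w

Pivot element 4/5. New z-row = old z-row − (-1/5)·(row 1/(4/5)).
Updated z-row coefficients: x: 0, y: 1/4, w: -13/2, s1: 1/4, s2: 0.
The most negative is -13/2 in column w, so w would enter next.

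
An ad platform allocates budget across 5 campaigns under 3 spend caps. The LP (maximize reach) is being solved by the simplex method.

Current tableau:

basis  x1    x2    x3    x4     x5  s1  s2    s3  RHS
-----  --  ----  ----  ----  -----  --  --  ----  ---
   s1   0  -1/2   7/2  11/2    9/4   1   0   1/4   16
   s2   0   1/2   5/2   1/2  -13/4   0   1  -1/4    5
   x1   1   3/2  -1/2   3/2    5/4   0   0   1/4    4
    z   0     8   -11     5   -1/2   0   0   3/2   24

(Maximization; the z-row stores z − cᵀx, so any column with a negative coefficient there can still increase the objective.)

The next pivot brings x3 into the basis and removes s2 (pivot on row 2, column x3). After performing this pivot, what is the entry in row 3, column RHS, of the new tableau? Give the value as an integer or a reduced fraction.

Pivot element is row 2, column x3: 5/2.
Normalize row 2: new (row 2, RHS) = 5/(5/2) = 2.
row 3 ← row 3 − (-1/2)·(new row 2): 4 − (-1/2)·2 = 5.

5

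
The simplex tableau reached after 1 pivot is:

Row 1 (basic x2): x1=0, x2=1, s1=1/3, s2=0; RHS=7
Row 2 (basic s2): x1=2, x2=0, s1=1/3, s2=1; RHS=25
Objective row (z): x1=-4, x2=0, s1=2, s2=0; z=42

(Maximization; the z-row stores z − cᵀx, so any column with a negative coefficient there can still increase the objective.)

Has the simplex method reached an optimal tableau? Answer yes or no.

Column x1 has objective-row coefficient -4, which is negative; an improving pivot exists, so not yet optimal.

no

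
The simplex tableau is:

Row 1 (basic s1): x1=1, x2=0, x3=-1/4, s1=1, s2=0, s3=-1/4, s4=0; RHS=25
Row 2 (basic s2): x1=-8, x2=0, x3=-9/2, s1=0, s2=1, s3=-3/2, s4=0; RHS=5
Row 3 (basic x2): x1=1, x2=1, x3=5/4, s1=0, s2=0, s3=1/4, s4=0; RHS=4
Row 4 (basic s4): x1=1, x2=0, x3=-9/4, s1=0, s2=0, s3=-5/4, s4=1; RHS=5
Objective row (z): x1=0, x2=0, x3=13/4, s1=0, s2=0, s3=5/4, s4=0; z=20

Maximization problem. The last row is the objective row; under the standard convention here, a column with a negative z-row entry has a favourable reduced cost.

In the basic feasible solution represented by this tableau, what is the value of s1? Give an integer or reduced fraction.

25

s1 is basic (row 1); its value is the RHS of that row: 25.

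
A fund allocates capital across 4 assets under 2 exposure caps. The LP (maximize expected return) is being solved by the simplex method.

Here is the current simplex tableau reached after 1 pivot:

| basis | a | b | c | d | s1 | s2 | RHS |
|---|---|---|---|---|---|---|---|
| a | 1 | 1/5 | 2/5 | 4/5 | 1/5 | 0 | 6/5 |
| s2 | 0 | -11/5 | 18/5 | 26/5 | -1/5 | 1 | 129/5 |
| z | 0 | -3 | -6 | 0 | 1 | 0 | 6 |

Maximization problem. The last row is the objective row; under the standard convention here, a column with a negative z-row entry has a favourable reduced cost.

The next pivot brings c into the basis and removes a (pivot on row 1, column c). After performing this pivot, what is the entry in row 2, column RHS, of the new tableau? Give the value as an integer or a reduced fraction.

15

Pivot element is row 1, column c: 2/5.
Normalize row 1: new (row 1, RHS) = (6/5)/(2/5) = 3.
row 2 ← row 2 − (18/5)·(new row 1): 129/5 − (18/5)·3 = 15.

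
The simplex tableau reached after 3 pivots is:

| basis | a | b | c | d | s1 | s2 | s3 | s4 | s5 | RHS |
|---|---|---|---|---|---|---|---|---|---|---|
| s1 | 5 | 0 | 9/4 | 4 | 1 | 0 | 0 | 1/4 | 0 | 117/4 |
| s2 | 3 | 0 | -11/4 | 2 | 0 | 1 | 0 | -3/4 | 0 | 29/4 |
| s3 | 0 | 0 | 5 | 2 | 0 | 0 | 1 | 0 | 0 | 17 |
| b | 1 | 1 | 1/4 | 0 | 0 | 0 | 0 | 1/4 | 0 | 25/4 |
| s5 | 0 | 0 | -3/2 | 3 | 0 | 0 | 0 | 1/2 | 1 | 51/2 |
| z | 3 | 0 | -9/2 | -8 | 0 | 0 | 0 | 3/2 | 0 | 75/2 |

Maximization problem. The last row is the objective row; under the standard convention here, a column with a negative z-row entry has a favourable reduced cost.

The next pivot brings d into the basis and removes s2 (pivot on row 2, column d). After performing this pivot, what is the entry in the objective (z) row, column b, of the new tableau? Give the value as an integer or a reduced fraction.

0

Pivot element is row 2, column d: 2.
Normalize row 2: new (row 2, b) = 0/2 = 0.
z-row ← z-row − (-8)·(new row 2): 0 − (-8)·0 = 0.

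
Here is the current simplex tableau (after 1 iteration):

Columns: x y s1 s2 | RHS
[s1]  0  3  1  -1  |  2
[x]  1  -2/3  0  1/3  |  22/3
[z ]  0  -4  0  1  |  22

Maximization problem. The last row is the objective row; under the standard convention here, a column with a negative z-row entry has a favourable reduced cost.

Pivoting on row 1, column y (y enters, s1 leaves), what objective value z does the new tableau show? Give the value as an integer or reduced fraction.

74/3

Minimum ratio for y: 2/3 = 2/3.
z changes by −(z-row coeff of y)·ratio = −(-4)·(2/3) = 8/3.
New z = 22 + (8/3) = 74/3.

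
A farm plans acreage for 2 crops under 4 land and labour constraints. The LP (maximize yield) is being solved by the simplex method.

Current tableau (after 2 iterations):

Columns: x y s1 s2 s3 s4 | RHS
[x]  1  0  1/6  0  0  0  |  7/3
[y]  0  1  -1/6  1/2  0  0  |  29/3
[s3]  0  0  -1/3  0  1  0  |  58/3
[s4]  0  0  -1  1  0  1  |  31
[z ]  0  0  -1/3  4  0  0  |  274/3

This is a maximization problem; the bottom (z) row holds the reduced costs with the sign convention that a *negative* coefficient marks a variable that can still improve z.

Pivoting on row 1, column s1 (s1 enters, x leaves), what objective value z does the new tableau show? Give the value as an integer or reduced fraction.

96

Minimum ratio for s1: (7/3)/(1/6) = 14.
z changes by −(z-row coeff of s1)·ratio = −(-1/3)·14 = 14/3.
New z = 274/3 + (14/3) = 96.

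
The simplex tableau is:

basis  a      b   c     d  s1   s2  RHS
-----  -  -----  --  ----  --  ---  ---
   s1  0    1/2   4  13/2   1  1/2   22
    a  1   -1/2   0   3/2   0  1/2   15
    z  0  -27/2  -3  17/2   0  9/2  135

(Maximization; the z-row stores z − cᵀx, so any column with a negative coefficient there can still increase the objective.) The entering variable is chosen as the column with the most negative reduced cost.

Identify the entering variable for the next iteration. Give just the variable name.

Objective-row coefficients: a: 0, b: -27/2, c: -3, d: 17/2, s1: 0, s2: 9/2.
The most negative is -27/2 in column b, so b enters.

b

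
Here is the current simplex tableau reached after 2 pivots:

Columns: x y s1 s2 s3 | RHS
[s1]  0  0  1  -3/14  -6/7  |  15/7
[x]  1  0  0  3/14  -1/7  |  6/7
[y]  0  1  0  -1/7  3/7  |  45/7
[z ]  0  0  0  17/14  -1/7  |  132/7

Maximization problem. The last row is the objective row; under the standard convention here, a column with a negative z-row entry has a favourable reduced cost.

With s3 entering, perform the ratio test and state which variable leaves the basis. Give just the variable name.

Ratios: row 1 (s1): entry -6/7 ≤ 0, skip; row 2 (x): entry -1/7 ≤ 0, skip; row 3 (y): (45/7)/(3/7) = 15.
Minimum ratio 15 is in the y row, so y leaves.

y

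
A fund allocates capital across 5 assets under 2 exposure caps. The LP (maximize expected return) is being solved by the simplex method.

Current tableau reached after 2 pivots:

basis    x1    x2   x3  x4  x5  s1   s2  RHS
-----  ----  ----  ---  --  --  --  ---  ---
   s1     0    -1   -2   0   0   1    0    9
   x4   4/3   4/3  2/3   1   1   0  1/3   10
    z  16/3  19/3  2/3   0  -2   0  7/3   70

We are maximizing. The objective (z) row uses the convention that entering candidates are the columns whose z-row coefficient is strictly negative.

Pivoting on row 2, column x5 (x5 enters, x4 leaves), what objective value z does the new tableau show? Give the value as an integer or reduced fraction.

90

Minimum ratio for x5: 10/1 = 10.
z changes by −(z-row coeff of x5)·ratio = −(-2)·10 = 20.
New z = 70 + 20 = 90.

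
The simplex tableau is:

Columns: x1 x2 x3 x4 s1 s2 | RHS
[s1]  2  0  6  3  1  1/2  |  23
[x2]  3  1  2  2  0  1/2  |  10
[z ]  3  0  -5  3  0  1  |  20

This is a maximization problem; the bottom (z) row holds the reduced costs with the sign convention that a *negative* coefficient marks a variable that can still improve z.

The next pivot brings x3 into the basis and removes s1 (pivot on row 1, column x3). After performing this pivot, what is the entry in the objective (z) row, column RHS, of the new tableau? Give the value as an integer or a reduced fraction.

Pivot element is row 1, column x3: 6.
Normalize row 1: new (row 1, RHS) = 23/6 = 23/6.
z-row ← z-row − (-5)·(new row 1): 20 − (-5)·(23/6) = 235/6.

235/6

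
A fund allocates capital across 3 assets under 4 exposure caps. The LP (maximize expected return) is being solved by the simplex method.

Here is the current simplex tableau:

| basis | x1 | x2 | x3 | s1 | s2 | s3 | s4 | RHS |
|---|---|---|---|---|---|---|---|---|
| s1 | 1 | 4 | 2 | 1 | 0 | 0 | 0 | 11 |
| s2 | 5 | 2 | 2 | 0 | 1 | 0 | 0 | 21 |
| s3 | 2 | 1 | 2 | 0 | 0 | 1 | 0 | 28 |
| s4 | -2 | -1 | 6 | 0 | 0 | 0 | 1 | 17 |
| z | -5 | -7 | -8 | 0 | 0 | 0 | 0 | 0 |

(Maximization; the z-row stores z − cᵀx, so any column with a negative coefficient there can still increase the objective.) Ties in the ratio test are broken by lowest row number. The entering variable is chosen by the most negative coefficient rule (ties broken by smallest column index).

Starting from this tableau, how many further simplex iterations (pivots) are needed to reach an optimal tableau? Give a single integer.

pivot: x3 in, s4 out → z = 68/3
pivot: x2 in, s1 out → z = 428/13
pivot: x1 in, s2 out → z = 1382/31
No improving column remains; optimal.

3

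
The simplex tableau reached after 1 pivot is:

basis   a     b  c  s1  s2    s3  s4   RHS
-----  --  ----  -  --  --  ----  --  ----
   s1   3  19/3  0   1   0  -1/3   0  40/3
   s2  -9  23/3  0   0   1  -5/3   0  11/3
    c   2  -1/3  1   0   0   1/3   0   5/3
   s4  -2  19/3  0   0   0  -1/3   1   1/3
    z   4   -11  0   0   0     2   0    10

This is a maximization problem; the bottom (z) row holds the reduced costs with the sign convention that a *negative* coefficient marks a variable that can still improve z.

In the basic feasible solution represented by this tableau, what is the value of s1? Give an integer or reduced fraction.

40/3

s1 is basic (row 1); its value is the RHS of that row: 40/3.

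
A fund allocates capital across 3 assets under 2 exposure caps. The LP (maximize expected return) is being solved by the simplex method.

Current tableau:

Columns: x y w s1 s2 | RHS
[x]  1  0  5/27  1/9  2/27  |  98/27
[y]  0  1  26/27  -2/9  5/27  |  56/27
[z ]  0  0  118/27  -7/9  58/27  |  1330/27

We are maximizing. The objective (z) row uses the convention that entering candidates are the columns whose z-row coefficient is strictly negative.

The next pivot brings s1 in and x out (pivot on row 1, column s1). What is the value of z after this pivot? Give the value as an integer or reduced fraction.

Minimum ratio for s1: (98/27)/(1/9) = 98/3.
z changes by −(z-row coeff of s1)·ratio = −(-7/9)·(98/3) = 686/27.
New z = 1330/27 + (686/27) = 224/3.

224/3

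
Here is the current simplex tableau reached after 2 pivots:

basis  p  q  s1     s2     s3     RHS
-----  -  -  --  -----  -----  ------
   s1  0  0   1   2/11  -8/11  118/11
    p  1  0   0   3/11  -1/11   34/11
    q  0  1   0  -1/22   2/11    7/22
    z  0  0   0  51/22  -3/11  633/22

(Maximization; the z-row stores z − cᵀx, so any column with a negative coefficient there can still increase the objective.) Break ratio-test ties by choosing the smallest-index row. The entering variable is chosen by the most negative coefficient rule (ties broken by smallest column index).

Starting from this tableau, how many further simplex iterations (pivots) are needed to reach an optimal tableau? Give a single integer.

pivot: s3 in, q out → z = 117/4
No improving column remains; optimal.

1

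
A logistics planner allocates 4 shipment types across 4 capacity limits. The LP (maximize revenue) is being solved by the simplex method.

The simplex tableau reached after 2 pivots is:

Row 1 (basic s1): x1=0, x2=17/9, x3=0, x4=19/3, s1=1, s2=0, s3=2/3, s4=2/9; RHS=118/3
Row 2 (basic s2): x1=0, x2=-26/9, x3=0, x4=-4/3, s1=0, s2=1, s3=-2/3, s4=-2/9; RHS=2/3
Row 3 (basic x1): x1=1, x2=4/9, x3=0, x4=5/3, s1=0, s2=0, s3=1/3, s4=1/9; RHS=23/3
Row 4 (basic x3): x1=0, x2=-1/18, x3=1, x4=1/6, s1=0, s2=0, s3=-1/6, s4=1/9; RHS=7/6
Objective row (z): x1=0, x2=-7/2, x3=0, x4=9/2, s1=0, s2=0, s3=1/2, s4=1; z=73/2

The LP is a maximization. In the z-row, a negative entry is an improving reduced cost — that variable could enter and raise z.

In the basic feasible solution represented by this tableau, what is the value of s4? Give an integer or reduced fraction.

0

s4 is nonbasic (not in the basis column), so its value in the current BFS is 0.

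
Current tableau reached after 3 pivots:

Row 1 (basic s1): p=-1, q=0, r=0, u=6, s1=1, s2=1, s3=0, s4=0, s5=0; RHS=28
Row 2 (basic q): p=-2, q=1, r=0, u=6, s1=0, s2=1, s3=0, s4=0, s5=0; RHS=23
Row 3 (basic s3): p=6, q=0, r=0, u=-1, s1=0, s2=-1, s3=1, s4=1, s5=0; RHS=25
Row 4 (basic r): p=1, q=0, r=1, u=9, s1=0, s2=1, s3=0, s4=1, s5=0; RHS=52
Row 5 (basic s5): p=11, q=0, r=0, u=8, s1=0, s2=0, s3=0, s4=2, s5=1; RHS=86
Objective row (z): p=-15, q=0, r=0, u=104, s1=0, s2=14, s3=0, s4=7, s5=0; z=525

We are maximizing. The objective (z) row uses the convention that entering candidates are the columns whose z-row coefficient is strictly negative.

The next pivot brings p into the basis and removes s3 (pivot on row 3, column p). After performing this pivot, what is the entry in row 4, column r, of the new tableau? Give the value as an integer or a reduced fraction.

Pivot element is row 3, column p: 6.
Normalize row 3: new (row 3, r) = 0/6 = 0.
row 4 ← row 4 − 1·(new row 3): 1 − 1·0 = 1.

1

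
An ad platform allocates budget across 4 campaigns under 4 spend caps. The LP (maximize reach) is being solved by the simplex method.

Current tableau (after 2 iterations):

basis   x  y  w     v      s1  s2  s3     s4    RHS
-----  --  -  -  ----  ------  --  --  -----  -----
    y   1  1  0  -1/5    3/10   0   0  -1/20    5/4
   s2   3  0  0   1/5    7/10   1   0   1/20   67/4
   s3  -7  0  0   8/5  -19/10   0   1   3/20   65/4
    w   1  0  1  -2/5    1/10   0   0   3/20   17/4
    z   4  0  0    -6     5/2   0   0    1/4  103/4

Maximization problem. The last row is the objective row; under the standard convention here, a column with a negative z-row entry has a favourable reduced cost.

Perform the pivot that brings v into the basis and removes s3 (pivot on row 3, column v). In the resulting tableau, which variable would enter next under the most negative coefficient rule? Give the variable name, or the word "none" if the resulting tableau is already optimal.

Pivot element 8/5. New z-row = old z-row − (-6)·(row 3/(8/5)).
Updated z-row coefficients: x: -89/4, y: 0, w: 0, v: 0, s1: -37/8, s2: 0, s3: 15/4, s4: 13/16.
The most negative is -89/4 in column x, so x would enter next.

x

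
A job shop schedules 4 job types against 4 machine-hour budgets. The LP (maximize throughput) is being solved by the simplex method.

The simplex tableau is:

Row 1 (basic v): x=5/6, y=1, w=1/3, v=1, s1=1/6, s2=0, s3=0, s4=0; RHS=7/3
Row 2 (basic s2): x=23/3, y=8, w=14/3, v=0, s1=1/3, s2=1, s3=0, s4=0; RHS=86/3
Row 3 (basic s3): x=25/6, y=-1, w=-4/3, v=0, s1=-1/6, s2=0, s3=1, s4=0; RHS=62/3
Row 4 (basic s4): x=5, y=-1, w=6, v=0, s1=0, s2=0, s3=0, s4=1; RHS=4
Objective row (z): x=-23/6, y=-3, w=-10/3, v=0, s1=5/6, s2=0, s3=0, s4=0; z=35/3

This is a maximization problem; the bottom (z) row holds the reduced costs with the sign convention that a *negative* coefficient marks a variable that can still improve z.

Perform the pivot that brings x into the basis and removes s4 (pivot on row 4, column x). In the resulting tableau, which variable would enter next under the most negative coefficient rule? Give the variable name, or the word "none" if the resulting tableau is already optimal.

y

Pivot element 5. New z-row = old z-row − (-23/6)·(row 4/5).
Updated z-row coefficients: x: 0, y: -113/30, w: 19/15, v: 0, s1: 5/6, s2: 0, s3: 0, s4: 23/30.
The most negative is -113/30 in column y, so y would enter next.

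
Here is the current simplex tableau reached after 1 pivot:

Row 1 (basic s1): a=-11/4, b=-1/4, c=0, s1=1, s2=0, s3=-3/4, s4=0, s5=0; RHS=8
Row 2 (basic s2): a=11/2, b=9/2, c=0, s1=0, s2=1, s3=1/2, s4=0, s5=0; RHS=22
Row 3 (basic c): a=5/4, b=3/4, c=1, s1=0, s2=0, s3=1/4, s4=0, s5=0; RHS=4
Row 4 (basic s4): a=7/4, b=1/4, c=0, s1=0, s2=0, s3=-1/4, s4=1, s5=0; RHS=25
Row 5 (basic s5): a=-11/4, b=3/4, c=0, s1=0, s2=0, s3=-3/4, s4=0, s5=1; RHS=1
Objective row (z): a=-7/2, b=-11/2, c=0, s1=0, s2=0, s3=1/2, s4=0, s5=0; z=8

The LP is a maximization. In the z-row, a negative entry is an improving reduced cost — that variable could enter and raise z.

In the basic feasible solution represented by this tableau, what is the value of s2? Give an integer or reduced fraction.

s2 is basic (row 2); its value is the RHS of that row: 22.

22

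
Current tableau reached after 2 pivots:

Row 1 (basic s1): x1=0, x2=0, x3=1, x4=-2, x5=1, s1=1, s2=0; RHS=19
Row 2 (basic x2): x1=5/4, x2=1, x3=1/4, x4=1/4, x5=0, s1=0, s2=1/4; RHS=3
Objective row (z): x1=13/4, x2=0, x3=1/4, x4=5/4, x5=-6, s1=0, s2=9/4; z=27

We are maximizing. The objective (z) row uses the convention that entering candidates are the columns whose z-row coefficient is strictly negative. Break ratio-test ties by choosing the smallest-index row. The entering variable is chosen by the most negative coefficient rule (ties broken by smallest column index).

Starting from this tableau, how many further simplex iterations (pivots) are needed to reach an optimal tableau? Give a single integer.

pivot: x5 in, s1 out → z = 141
pivot: x4 in, x2 out → z = 270
No improving column remains; optimal.

2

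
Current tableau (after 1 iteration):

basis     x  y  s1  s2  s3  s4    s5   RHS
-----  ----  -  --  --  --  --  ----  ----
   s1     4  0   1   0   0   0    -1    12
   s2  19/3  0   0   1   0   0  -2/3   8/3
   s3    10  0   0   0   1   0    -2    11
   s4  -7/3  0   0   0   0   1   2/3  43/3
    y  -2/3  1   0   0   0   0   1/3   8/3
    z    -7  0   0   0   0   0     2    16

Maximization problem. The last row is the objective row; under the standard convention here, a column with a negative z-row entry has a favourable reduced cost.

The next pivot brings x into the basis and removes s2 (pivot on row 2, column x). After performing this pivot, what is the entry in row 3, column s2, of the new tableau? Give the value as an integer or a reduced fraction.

Pivot element is row 2, column x: 19/3.
Normalize row 2: new (row 2, s2) = 1/(19/3) = 3/19.
row 3 ← row 3 − 10·(new row 2): 0 − 10·(3/19) = -30/19.

-30/19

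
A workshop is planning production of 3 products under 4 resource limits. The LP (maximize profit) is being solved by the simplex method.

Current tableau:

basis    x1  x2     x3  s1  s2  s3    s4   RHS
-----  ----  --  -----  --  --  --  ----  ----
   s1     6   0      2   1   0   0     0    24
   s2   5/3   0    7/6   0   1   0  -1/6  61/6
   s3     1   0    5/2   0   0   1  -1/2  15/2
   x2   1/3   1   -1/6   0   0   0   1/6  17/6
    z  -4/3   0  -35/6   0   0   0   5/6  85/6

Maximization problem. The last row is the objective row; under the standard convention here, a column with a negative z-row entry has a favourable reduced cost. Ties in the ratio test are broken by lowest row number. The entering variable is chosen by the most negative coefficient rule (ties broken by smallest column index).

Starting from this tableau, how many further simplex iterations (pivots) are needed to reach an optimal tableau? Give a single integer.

2

pivot: x3 in, s3 out → z = 95/3
pivot: s4 in, x2 out → z = 40
No improving column remains; optimal.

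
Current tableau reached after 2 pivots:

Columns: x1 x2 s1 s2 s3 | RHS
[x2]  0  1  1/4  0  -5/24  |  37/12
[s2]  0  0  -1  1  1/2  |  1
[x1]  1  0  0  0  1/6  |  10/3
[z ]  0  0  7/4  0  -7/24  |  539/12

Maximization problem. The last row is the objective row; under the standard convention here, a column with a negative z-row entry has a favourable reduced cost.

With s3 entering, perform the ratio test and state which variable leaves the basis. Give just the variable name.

Ratios: row 1 (x2): entry -5/24 ≤ 0, skip; row 2 (s2): 1/(1/2) = 2; row 3 (x1): (10/3)/(1/6) = 20.
Minimum ratio 2 is in the s2 row, so s2 leaves.

s2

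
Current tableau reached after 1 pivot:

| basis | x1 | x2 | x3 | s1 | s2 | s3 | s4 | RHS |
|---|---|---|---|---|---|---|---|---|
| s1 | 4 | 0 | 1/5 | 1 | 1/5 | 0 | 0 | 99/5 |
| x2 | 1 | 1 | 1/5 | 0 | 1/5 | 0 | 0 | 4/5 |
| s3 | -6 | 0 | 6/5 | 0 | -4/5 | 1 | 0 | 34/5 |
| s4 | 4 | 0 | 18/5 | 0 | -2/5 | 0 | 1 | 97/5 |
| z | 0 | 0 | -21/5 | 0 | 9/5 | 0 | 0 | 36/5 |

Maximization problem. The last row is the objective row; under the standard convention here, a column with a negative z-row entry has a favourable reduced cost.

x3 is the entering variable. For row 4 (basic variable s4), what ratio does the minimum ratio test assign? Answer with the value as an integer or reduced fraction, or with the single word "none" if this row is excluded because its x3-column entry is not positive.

Ratio = RHS / (x3 entry) = (97/5) / (18/5) = 97/18.

97/18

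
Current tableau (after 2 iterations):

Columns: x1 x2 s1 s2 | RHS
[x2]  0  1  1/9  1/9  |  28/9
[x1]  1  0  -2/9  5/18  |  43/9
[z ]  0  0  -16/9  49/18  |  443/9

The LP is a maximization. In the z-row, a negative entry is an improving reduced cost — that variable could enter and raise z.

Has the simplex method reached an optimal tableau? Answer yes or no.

Column s1 has objective-row coefficient -16/9, which is negative; an improving pivot exists, so not yet optimal.

no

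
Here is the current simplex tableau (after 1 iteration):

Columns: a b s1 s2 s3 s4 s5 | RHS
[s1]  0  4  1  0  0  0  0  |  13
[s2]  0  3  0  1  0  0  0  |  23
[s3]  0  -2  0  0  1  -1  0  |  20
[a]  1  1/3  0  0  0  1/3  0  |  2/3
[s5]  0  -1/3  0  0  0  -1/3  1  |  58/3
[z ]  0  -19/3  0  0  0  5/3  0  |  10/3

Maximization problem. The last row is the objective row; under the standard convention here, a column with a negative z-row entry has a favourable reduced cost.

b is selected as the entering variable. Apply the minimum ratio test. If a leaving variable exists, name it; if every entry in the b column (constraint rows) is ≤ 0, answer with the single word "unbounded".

a

Ratios: row 1 (s1): 13/4 = 13/4; row 2 (s2): 23/3 = 23/3; row 3 (s3): entry -2 ≤ 0, skip; row 4 (a): (2/3)/(1/3) = 2; row 5 (s5): entry -1/3 ≤ 0, skip.
Minimum ratio is in the a row, so a leaves.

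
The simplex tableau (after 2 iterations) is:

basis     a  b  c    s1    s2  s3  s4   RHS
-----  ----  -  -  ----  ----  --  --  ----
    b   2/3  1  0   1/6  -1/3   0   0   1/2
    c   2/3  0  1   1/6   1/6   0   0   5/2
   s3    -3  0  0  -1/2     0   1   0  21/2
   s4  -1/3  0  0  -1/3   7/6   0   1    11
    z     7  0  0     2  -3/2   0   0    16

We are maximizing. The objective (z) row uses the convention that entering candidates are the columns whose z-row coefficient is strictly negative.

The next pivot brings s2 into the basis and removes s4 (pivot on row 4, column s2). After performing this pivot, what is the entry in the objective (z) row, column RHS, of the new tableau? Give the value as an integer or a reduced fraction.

Pivot element is row 4, column s2: 7/6.
Normalize row 4: new (row 4, RHS) = 11/(7/6) = 66/7.
z-row ← z-row − (-3/2)·(new row 4): 16 − (-3/2)·(66/7) = 211/7.

211/7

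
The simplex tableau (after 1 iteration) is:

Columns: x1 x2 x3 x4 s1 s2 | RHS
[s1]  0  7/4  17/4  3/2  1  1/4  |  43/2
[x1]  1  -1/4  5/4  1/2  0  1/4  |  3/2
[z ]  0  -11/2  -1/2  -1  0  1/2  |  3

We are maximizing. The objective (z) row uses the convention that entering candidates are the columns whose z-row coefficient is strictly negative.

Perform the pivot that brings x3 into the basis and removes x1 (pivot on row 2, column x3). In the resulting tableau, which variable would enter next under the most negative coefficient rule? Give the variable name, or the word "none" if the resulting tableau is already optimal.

x2

Pivot element 5/4. New z-row = old z-row − (-1/2)·(row 2/(5/4)).
Updated z-row coefficients: x1: 2/5, x2: -28/5, x3: 0, x4: -4/5, s1: 0, s2: 3/5.
The most negative is -28/5 in column x2, so x2 would enter next.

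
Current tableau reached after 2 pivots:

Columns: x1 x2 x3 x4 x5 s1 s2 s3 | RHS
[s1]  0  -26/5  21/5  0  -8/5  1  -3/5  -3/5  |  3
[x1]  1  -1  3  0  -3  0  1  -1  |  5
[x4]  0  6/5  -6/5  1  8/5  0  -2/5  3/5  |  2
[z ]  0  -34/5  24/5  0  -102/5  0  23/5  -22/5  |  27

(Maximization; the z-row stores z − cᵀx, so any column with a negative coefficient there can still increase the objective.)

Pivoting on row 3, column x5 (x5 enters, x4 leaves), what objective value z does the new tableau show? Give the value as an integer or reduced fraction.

105/2

Minimum ratio for x5: 2/(8/5) = 5/4.
z changes by −(z-row coeff of x5)·ratio = −(-102/5)·(5/4) = 51/2.
New z = 27 + (51/2) = 105/2.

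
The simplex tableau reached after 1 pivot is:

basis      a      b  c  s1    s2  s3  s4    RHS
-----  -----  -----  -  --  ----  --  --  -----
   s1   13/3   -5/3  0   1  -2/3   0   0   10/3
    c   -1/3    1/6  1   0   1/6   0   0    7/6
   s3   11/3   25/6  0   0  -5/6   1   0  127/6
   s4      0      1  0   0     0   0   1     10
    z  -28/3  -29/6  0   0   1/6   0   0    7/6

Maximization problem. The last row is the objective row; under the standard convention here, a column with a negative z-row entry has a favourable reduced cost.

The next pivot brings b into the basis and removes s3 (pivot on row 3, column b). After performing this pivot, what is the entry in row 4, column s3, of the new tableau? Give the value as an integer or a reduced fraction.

Pivot element is row 3, column b: 25/6.
Normalize row 3: new (row 3, s3) = 1/(25/6) = 6/25.
row 4 ← row 4 − 1·(new row 3): 0 − 1·(6/25) = -6/25.

-6/25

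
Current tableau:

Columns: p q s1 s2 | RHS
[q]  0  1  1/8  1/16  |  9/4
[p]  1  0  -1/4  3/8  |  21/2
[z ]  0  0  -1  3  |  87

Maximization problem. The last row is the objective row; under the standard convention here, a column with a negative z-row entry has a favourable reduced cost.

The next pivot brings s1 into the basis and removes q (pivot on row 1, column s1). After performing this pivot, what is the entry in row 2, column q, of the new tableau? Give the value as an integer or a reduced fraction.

2

Pivot element is row 1, column s1: 1/8.
Normalize row 1: new (row 1, q) = 1/(1/8) = 8.
row 2 ← row 2 − (-1/4)·(new row 1): 0 − (-1/4)·8 = 2.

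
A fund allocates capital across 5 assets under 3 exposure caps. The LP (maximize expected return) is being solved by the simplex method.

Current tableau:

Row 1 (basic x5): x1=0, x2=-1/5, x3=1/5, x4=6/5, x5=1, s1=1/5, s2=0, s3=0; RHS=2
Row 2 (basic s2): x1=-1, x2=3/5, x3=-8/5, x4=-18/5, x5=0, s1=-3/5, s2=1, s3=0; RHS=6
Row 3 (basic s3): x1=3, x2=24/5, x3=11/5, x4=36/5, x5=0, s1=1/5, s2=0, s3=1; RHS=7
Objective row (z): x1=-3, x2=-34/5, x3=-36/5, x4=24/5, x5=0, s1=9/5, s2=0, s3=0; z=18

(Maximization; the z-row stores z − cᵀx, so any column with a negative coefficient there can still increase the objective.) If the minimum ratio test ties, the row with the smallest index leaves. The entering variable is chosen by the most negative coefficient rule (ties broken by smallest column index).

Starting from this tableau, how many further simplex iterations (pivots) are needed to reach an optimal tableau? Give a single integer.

1

pivot: x3 in, s3 out → z = 450/11
No improving column remains; optimal.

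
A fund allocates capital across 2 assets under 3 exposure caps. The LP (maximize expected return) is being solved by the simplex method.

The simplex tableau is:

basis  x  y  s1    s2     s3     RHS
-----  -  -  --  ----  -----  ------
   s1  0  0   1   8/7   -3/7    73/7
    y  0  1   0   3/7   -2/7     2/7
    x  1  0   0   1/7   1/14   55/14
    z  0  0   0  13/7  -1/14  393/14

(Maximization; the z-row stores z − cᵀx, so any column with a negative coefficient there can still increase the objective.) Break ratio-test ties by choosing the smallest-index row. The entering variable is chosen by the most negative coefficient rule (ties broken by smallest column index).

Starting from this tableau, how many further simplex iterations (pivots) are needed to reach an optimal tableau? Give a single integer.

1

pivot: s3 in, x out → z = 32
No improving column remains; optimal.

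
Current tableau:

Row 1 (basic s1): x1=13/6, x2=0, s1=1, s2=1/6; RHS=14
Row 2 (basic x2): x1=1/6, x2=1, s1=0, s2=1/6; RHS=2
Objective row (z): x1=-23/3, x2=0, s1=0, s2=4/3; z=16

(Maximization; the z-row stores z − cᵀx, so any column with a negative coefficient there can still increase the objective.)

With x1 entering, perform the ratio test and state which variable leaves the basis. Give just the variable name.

s1

Ratios: row 1 (s1): 14/(13/6) = 84/13; row 2 (x2): 2/(1/6) = 12.
Minimum ratio 84/13 is in the s1 row, so s1 leaves.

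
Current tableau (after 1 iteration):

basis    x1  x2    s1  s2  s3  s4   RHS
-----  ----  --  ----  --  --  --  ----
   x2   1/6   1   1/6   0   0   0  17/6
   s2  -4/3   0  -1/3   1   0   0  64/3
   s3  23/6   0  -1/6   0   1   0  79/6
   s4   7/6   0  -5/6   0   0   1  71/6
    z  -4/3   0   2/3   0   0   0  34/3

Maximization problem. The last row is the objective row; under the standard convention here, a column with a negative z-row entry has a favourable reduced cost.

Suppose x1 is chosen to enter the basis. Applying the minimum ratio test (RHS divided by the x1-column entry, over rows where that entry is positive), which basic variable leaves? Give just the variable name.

s3

Ratios: row 1 (x2): (17/6)/(1/6) = 17; row 2 (s2): entry -4/3 ≤ 0, skip; row 3 (s3): (79/6)/(23/6) = 79/23; row 4 (s4): (71/6)/(7/6) = 71/7.
Minimum ratio 79/23 is in the s3 row, so s3 leaves.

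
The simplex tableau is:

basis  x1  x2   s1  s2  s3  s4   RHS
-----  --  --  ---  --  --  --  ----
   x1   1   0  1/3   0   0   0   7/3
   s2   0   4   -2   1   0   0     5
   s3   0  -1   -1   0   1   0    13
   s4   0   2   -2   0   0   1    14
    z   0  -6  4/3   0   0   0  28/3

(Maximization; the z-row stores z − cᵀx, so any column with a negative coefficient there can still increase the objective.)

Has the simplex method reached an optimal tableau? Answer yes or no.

Column x2 has objective-row coefficient -6, which is negative; an improving pivot exists, so not yet optimal.

no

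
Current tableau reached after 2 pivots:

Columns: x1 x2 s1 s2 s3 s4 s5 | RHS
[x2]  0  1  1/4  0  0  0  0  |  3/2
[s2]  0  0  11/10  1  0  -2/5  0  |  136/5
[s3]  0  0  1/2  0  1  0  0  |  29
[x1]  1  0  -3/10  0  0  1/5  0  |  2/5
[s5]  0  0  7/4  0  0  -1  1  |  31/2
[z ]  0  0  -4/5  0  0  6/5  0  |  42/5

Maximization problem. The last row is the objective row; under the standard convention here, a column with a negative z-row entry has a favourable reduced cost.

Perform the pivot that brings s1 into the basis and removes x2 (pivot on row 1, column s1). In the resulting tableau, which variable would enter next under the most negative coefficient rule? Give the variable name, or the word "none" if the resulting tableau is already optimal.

none

Pivot element 1/4. New z-row = old z-row − (-4/5)·(row 1/(1/4)).
Updated z-row coefficients: x1: 0, x2: 16/5, s1: 0, s2: 0, s3: 0, s4: 6/5, s5: 0.
No coefficient is strictly negative; the tableau after this pivot is optimal.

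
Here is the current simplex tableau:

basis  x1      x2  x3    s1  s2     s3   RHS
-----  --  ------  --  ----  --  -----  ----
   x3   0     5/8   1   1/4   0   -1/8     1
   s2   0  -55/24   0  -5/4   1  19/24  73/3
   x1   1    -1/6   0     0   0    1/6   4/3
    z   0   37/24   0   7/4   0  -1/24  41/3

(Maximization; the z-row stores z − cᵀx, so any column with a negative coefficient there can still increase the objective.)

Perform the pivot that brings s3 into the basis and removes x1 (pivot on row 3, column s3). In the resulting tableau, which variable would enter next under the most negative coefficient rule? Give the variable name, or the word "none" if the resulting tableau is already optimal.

Pivot element 1/6. New z-row = old z-row − (-1/24)·(row 3/(1/6)).
Updated z-row coefficients: x1: 1/4, x2: 3/2, x3: 0, s1: 7/4, s2: 0, s3: 0.
No coefficient is strictly negative; the tableau after this pivot is optimal.

none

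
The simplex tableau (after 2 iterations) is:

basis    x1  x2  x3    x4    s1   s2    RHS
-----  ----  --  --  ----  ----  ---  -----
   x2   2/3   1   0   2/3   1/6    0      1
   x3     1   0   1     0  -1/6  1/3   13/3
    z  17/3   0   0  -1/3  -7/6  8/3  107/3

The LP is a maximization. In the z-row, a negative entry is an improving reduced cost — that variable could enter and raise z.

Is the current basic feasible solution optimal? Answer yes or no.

Column x4 has objective-row coefficient -1/3, which is negative; an improving pivot exists, so not yet optimal.

no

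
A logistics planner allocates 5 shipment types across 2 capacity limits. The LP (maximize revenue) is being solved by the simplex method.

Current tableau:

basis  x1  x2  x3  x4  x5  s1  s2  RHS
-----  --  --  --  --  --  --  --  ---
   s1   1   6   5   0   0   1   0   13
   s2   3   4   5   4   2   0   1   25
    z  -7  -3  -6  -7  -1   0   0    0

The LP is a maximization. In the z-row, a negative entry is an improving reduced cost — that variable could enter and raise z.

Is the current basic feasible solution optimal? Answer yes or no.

no

Column x1 has objective-row coefficient -7, which is negative; an improving pivot exists, so not yet optimal.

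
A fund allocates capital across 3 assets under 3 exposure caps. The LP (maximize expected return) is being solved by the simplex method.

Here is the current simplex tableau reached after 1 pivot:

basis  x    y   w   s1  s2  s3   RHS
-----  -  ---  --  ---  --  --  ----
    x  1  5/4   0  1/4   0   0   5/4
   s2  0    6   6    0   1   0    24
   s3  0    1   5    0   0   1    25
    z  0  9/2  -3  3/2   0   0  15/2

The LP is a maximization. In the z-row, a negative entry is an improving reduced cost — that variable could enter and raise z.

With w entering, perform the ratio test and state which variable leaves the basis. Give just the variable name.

Ratios: row 1 (x): entry 0 ≤ 0, skip; row 2 (s2): 24/6 = 4; row 3 (s3): 25/5 = 5.
Minimum ratio 4 is in the s2 row, so s2 leaves.

s2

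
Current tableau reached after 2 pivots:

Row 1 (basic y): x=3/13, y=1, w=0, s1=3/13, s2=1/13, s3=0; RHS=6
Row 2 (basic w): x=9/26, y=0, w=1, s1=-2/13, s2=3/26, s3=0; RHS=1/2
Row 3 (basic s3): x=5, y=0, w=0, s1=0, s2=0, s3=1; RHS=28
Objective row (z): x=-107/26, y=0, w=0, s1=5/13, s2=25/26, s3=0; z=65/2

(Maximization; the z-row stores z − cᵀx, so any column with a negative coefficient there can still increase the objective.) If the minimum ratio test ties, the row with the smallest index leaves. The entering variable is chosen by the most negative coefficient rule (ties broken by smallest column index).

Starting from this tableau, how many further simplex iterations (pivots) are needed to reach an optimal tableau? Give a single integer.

pivot: x in, w out → z = 346/9
pivot: s1 in, s3 out → z = 1039/20
No improving column remains; optimal.

2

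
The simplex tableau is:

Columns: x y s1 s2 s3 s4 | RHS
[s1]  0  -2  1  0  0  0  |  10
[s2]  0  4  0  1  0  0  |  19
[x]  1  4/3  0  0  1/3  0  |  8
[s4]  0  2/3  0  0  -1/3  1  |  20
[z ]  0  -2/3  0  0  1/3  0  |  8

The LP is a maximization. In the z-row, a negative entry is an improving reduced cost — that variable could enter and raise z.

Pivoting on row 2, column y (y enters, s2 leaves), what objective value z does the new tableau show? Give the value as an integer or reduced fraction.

Minimum ratio for y: 19/4 = 19/4.
z changes by −(z-row coeff of y)·ratio = −(-2/3)·(19/4) = 19/6.
New z = 8 + (19/6) = 67/6.

67/6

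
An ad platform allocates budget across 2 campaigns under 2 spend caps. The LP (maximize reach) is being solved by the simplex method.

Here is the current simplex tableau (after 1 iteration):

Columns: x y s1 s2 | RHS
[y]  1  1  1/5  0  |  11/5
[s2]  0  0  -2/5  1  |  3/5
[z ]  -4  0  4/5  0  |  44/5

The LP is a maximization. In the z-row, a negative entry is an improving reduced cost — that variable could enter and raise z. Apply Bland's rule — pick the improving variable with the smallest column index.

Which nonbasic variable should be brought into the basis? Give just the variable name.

x

Objective-row coefficients: x: -4, y: 0, s1: 4/5, s2: 0.
Improving columns: x. Bland's rule picks the smallest column index → x.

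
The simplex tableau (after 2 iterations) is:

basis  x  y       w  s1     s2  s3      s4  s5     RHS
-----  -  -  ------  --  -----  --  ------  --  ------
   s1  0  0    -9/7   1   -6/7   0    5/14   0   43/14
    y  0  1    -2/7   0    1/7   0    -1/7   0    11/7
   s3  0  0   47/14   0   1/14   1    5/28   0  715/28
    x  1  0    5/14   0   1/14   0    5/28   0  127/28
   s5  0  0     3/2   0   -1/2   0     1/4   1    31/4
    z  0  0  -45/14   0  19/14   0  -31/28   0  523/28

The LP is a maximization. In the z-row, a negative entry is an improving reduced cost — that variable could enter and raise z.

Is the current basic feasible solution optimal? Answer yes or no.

Column w has objective-row coefficient -45/14, which is negative; an improving pivot exists, so not yet optimal.

no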